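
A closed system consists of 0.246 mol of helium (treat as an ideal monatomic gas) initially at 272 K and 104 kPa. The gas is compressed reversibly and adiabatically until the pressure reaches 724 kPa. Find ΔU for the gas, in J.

V₁ = nRT₁/P₁ = 0.246×8.314×272/104 = 5.35 L.
Adiabatic: T₂/T₁ = (P₂/P₁)^((γ−1)/γ) ⇒ T₂ = 272×(6.96)^0.400 = 591 K; V₂ = 1.67 L.
For an ideal gas ΔU = nCvΔT with Cv = (3/2)R = 12.5 J/(mol·K).
ΔU = 0.246×12.5×(591−272) = 979 J.

979 J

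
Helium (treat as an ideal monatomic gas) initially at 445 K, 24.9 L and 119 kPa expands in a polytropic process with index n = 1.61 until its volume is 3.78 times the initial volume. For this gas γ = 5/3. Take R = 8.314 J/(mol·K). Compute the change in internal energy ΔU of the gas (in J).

n = P₁V₁/(RT₁) = 119×24.9/(8.314×445) = 0.801 mol.
Polytropic n=1.61: T₂ = T₁(V₁/V₂)^(n−1) = 445×(0.265)^0.61 = 198 K; P₂ = P₁(V₁/V₂)^n = 14.0 kPa.
For an ideal gas ΔU = nCvΔT with Cv = (3/2)R = 12.5 J/(mol·K).
ΔU = 0.801×12.5×(198−445) = -2470 J.

-2470 J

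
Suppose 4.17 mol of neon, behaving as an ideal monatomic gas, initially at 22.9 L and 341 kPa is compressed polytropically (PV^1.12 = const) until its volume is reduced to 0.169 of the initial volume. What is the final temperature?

279 K

T₁ = P₁V₁/(nR) = 341×22.9/(4.17×8.314) = 225 K.
Polytropic n=1.12: T₂ = T₁(V₁/V₂)^(n−1) = 225×(5.92)^0.12 = 279 K; P₂ = P₁(V₁/V₂)^n = 2500 kPa.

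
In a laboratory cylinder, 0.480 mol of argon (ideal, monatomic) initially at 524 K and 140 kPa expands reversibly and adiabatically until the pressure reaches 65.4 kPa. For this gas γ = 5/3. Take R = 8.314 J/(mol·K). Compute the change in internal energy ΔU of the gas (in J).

-823 J

V₁ = nRT₁/P₁ = 0.480×8.314×524/140 = 14.9 L.
Adiabatic: T₂/T₁ = (P₂/P₁)^((γ−1)/γ) ⇒ T₂ = 524×(0.467)^0.400 = 386 K; V₂ = 23.6 L.
For an ideal gas ΔU = nCvΔT with Cv = (3/2)R = 12.5 J/(mol·K).
ΔU = 0.480×12.5×(386−524) = -823 J.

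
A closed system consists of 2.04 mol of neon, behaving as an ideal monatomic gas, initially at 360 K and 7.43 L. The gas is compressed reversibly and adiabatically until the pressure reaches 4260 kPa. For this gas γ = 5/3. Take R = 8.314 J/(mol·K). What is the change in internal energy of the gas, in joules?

8530 J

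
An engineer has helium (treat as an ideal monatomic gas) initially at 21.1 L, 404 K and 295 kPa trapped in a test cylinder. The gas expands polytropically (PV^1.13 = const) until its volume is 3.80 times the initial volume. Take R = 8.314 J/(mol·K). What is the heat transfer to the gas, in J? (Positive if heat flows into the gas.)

n = P₁V₁/(RT₁) = 295×21.1/(8.314×404) = 1.85 mol.
Polytropic n=1.13: T₂ = T₁(V₁/V₂)^(n−1) = 404×(0.263)^0.13 = 340 K; P₂ = P₁(V₁/V₂)^n = 65.3 kPa.
W = (P₁V₁−P₂V₂)/(n−1) = (295×21.1−65.3×80.2)/0.13 = 7630 J.
ΔU = nCvΔT = 1.85×12.5×(340−404) = -1490 J.
Q = ΔU + W = 6140 J.

6140 J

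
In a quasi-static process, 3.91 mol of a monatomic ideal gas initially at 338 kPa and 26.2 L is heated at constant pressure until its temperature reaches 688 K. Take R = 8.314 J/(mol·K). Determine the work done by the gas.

13500 J

T₁ = P₁V₁/(nR) = 338×26.2/(3.91×8.314) = 272 K.
Isobaric: P stays 338 kPa; V/T = const ⇒ T₂ = 688 K, V₂ = 66.2 L.
W = PΔV = 338×(66.2−26.2) kPa·L = 13500 J.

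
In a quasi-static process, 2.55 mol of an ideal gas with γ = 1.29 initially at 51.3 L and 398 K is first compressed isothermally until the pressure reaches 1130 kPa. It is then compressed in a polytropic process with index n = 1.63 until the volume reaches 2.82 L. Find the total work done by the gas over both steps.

P₁ = nRT₁/V₁ = 2.55×8.314×398/51.3 = 164 kPa.
Step 1 — Isothermal: T stays 398 K; PV = const ⇒ V₂ = 7.47 L, P₂ = 1130 kPa.
ΔU = 0 (ideal gas, T constant).
W = nRT ln(V₂/V₁) = 2.55×8.314×398×ln(0.146) = -16300 J.
Q = ΔU + W = -16300 J.
State after step 1: P = 1130 kPa, V = 7.47 L, T = 398 K.
Step 2 — Polytropic n=1.63: T₂ = T₁(V₁/V₂)^(n−1) = 398×(2.65)^0.63 = 735 K; P₂ = P₁(V₁/V₂)^n = 5530 kPa.
W = (P₁V₁−P₂V₂)/(n−1) = (1130×7.47−5530×2.82)/0.63 = -11300 J.
ΔU = nCvΔT = 2.55×28.7×(735−398) = 24600 J.
Q = ΔU + W = 13300 J.
Net over both steps: W = -27600 J, Q = -2960 J, ΔU = 24600 J.

-27600 J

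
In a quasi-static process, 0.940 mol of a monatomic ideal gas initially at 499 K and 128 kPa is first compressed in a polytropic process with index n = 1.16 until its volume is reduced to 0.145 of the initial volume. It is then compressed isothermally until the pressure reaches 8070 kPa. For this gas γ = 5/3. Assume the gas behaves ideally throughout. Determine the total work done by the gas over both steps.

-18900 J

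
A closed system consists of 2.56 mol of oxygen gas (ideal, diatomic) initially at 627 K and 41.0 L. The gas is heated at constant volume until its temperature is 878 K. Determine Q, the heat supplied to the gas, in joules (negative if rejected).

13400 J

P₁ = nRT₁/V₁ = 2.56×8.314×627/41.0 = 325 kPa.
Isochoric: V stays 41.0 L; P/T = const ⇒ T₂ = 878 K, P₂ = 456 kPa.
W = 0 (no volume change).
ΔU = nCvΔT = 2.56×20.8×(878−627) = 13400 J.
Q = ΔU = 13400 J.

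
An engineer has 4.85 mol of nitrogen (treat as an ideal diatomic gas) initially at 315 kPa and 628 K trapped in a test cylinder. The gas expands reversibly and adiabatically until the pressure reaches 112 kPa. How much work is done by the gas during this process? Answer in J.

V₁ = nRT₁/P₁ = 4.85×8.314×628/315 = 80.4 L.
Adiabatic: T₂/T₁ = (P₂/P₁)^((γ−1)/γ) ⇒ T₂ = 628×(0.356)^0.286 = 467 K; V₂ = 168 L.
ΔU = nCvΔT = 4.85×20.8×(467−628) = -16200 J.
Q = 0 for an adiabatic process, so W = −ΔU = 16200 J.

16200 J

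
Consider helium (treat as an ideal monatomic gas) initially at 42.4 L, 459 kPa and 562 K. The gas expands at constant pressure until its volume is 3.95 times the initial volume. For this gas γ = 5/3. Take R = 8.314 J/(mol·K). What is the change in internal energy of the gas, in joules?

n = P₁V₁/(RT₁) = 459×42.4/(8.314×562) = 4.17 mol.
Isobaric: P stays 459 kPa; V/T = const ⇒ T₂ = 2220 K, V₂ = 167 L.
For an ideal gas ΔU = nCvΔT with Cv = (3/2)R = 12.5 J/(mol·K).
ΔU = 4.17×12.5×(2220−562) = 86100 J.

86100 J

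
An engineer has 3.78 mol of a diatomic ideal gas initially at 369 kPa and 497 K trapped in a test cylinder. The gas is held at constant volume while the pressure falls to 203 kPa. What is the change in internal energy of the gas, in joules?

V₁ = nRT₁/P₁ = 3.78×8.314×497/369 = 42.3 L.
Isochoric: V stays 42.3 L; P/T = const ⇒ T₂ = 273 K, P₂ = 203 kPa.
For an ideal gas ΔU = nCvΔT with Cv = (5/2)R = 20.8 J/(mol·K).
ΔU = 3.78×20.8×(273−497) = -17600 J.

-17600 J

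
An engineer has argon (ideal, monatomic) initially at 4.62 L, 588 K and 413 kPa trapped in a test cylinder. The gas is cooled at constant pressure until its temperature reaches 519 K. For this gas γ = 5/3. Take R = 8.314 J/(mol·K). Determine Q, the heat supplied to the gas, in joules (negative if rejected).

-560 J

n = P₁V₁/(RT₁) = 413×4.62/(8.314×588) = 0.390 mol.
Isobaric: P stays 413 kPa; V/T = const ⇒ T₂ = 519 K, V₂ = 4.08 L.
W = PΔV = 413×(4.08−4.62) kPa·L = -224 J.
ΔU = nCvΔT = 0.390×12.5×(519−588) = -336 J.
Q = ΔU + W = nCpΔT = -560 J.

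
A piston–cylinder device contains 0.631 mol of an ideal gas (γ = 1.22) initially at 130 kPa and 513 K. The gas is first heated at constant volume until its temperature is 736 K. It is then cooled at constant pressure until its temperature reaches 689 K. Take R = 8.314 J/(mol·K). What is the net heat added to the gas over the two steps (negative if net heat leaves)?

3950 J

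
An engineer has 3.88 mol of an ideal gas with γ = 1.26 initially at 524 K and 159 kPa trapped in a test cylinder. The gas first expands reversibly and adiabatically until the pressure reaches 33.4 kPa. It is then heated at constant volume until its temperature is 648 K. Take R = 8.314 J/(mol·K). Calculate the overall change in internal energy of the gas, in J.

V₁ = nRT₁/P₁ = 3.88×8.314×524/159 = 106 L.
Step 1 — Adiabatic: T₂/T₁ = (P₂/P₁)^((γ−1)/γ) ⇒ T₂ = 524×(0.210)^0.206 = 380 K; V₂ = 367 L.
ΔU = nCvΔT = 3.88×32.0×(380−524) = -17900 J.
Q = 0 for an adiabatic process, so W = −ΔU = 17900 J.
State after step 1: P = 33.4 kPa, V = 367 L, T = 380 K.
Step 2 — Isochoric: V stays 367 L; P/T = const ⇒ T₂ = 648 K, P₂ = 57.0 kPa.
W = 0 (no volume change).
ΔU = nCvΔT = 3.88×32.0×(648−380) = 33300 J.
Q = ΔU = 33300 J.
Net over both steps: W = 17900 J, Q = 33300 J, ΔU = 15400 J.

15400 J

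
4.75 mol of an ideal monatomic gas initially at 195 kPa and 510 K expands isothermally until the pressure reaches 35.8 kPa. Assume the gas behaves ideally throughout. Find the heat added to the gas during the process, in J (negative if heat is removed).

V₁ = nRT₁/P₁ = 4.75×8.314×510/195 = 103 L.
Isothermal: T stays 510 K; PV = const ⇒ V₂ = 563 L, P₂ = 35.8 kPa.
ΔU = 0 (ideal gas, T constant).
W = nRT ln(V₂/V₁) = 4.75×8.314×510×ln(5.45) = 34100 J.
Q = ΔU + W = 34100 J.

34100 J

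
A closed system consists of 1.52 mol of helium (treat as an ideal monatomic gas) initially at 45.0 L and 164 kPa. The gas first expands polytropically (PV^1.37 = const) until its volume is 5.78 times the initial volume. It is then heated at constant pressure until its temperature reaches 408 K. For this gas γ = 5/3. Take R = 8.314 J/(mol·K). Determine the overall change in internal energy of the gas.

T₁ = P₁V₁/(nR) = 164×45.0/(1.52×8.314) = 584 K.
Step 1 — Polytropic n=1.37: T₂ = T₁(V₁/V₂)^(n−1) = 584×(0.173)^0.37 = 305 K; P₂ = P₁(V₁/V₂)^n = 14.8 kPa.
W = (P₁V₁−P₂V₂)/(n−1) = (164×45.0−14.8×260)/0.37 = 9520 J.
ΔU = nCvΔT = 1.52×12.5×(305−584) = -5290 J.
Q = ΔU + W = 4240 J.
State after step 1: P = 14.8 kPa, V = 260 L, T = 305 K.
Step 2 — Isobaric: P stays 14.8 kPa; V/T = const ⇒ T₂ = 408 K, V₂ = 348 L.
W = PΔV = 14.8×(348−260) kPa·L = 1300 J.
ΔU = nCvΔT = 1.52×12.5×(408−305) = 1950 J.
Q = ΔU + W = nCpΔT = 3250 J.
Net over both steps: W = 10800 J, Q = 7490 J, ΔU = -3340 J.

-3340 J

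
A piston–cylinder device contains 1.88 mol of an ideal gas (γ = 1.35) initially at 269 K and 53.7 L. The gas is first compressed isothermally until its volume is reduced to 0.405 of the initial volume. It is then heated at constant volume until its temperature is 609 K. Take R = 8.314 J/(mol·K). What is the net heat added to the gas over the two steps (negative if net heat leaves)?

11400 J

P₁ = nRT₁/V₁ = 1.88×8.314×269/53.7 = 78.3 kPa.
Step 1 — Isothermal: T stays 269 K; PV = const ⇒ V₂ = 21.7 L, P₂ = 193 kPa.
ΔU = 0 (ideal gas, T constant).
W = nRT ln(V₂/V₁) = 1.88×8.314×269×ln(0.405) = -3800 J.
Q = ΔU + W = -3800 J.
State after step 1: P = 193 kPa, V = 21.7 L, T = 269 K.
Step 2 — Isochoric: V stays 21.7 L; P/T = const ⇒ T₂ = 609 K, P₂ = 438 kPa.
W = 0 (no volume change).
ΔU = nCvΔT = 1.88×23.8×(609−269) = 15200 J.
Q = ΔU = 15200 J.
Net over both steps: W = -3800 J, Q = 11400 J, ΔU = 15200 J.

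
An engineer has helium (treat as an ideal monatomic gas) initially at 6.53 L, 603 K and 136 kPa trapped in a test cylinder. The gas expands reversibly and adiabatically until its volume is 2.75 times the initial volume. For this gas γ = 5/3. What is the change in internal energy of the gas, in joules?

-653 J

n = P₁V₁/(RT₁) = 136×6.53/(8.314×603) = 0.177 mol.
Adiabatic: TV^(γ−1) = const ⇒ T₂ = 603×(0.364)^0.667 = 307 K; PV^γ = const ⇒ P₂ = 25.2 kPa.
For an ideal gas ΔU = nCvΔT with Cv = (3/2)R = 12.5 J/(mol·K).
ΔU = 0.177×12.5×(307−603) = -653 J.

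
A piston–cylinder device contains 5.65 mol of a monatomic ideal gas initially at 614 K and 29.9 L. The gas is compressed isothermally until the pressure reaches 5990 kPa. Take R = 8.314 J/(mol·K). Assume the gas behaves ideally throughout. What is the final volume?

4.82 L

P₁ = nRT₁/V₁ = 5.65×8.314×614/29.9 = 965 kPa.
Isothermal: T stays 614 K; PV = const ⇒ V₂ = 4.82 L, P₂ = 5990 kPa.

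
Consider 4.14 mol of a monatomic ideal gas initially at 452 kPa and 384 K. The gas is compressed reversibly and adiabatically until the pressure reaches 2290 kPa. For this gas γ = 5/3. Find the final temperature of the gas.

735 K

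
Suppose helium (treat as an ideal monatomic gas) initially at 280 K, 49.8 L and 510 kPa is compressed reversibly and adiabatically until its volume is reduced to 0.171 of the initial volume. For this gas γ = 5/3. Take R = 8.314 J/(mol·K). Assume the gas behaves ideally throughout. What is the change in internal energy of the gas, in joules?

85600 J

n = P₁V₁/(RT₁) = 510×49.8/(8.314×280) = 10.9 mol.
Adiabatic: TV^(γ−1) = const ⇒ T₂ = 280×(5.85)^0.667 = 909 K; PV^γ = const ⇒ P₂ = 9680 kPa.
For an ideal gas ΔU = nCvΔT with Cv = (3/2)R = 12.5 J/(mol·K).
ΔU = 10.9×12.5×(909−280) = 85600 J.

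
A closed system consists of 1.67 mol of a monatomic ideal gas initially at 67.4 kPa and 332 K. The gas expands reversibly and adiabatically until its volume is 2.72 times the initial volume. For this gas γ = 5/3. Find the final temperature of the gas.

170 K

V₁ = nRT₁/P₁ = 1.67×8.314×332/67.4 = 68.4 L.
Adiabatic: TV^(γ−1) = const ⇒ T₂ = 332×(0.368)^0.667 = 170 K; PV^γ = const ⇒ P₂ = 12.7 kPa.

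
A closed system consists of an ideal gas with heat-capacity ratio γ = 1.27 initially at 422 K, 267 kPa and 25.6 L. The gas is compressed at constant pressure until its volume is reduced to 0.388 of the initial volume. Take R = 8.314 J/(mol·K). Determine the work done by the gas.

n = P₁V₁/(RT₁) = 267×25.6/(8.314×422) = 1.95 mol.
Isobaric: P stays 267 kPa; V/T = const ⇒ T₂ = 164 K, V₂ = 9.93 L.
W = PΔV = 267×(9.93−25.6) kPa·L = -4180 J.

-4180 J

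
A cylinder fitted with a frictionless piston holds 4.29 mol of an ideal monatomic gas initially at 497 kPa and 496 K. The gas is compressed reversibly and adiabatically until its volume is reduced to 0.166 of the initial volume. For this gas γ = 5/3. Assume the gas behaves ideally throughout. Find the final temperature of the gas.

V₁ = nRT₁/P₁ = 4.29×8.314×496/497 = 35.6 L.
Adiabatic: TV^(γ−1) = const ⇒ T₂ = 496×(6.02)^0.667 = 1640 K; PV^γ = const ⇒ P₂ = 9910 kPa.

1640 K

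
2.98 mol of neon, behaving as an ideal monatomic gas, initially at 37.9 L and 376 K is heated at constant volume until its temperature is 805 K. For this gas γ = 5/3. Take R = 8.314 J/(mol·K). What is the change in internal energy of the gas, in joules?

P₁ = nRT₁/V₁ = 2.98×8.314×376/37.9 = 246 kPa.
Isochoric: V stays 37.9 L; P/T = const ⇒ T₂ = 805 K, P₂ = 526 kPa.
For an ideal gas ΔU = nCvΔT with Cv = (3/2)R = 12.5 J/(mol·K).
ΔU = 2.98×12.5×(805−376) = 15900 J.

15900 J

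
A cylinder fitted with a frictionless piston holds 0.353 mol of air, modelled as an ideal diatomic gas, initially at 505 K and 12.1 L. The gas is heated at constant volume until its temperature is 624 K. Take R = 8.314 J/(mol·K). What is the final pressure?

151 kPa

P₁ = nRT₁/V₁ = 0.353×8.314×505/12.1 = 122 kPa.
Isochoric: V stays 12.1 L; P/T = const ⇒ T₂ = 624 K, P₂ = 151 kPa.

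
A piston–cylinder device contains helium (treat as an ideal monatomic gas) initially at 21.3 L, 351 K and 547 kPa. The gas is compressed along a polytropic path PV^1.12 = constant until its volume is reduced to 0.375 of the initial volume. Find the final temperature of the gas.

Polytropic n=1.12: T₂ = T₁(V₁/V₂)^(n−1) = 351×(2.67)^0.12 = 395 K; P₂ = P₁(V₁/V₂)^n = 1640 kPa.

395 K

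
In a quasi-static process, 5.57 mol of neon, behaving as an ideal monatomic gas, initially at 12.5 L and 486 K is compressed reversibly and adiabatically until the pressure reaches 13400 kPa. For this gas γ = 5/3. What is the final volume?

3.75 L

P₁ = nRT₁/V₁ = 5.57×8.314×486/12.5 = 1800 kPa.
Adiabatic: T₂/T₁ = (P₂/P₁)^((γ−1)/γ) ⇒ T₂ = 486×(7.44)^0.400 = 1080 K; V₂ = 3.75 L.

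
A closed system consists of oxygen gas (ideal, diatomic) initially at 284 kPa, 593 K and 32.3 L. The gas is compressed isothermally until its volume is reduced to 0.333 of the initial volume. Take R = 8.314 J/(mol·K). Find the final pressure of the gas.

853 kPa

Isothermal: T stays 593 K; PV = const ⇒ V₂ = 10.8 L, P₂ = 853 kPa.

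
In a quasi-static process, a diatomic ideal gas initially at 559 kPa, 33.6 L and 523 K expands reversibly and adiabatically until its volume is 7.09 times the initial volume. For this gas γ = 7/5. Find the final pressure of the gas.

Adiabatic: TV^(γ−1) = const ⇒ T₂ = 523×(0.141)^0.400 = 239 K; PV^γ = const ⇒ P₂ = 36.0 kPa.

36.0 kPa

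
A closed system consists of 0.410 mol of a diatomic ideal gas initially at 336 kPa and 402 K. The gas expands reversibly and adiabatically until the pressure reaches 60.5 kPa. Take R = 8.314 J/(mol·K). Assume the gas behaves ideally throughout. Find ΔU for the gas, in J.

-1330 J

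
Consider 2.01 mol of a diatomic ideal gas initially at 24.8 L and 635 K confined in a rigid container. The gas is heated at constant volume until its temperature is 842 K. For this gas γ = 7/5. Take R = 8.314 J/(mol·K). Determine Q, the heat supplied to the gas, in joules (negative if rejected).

8650 J

P₁ = nRT₁/V₁ = 2.01×8.314×635/24.8 = 428 kPa.
Isochoric: V stays 24.8 L; P/T = const ⇒ T₂ = 842 K, P₂ = 567 kPa.
W = 0 (no volume change).
ΔU = nCvΔT = 2.01×20.8×(842−635) = 8650 J.
Q = ΔU = 8650 J.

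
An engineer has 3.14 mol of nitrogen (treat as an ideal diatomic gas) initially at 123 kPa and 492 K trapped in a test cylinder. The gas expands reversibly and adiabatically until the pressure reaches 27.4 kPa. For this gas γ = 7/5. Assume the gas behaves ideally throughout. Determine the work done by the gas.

11200 J

V₁ = nRT₁/P₁ = 3.14×8.314×492/123 = 104 L.
Adiabatic: T₂/T₁ = (P₂/P₁)^((γ−1)/γ) ⇒ T₂ = 492×(0.223)^0.286 = 320 K; V₂ = 305 L.
ΔU = nCvΔT = 3.14×20.8×(320−492) = -11200 J.
Q = 0 for an adiabatic process, so W = −ΔU = 11200 J.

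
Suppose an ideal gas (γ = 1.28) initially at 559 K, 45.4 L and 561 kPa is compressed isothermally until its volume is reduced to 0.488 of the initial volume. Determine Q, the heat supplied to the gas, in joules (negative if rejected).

-18300 J

n = P₁V₁/(RT₁) = 561×45.4/(8.314×559) = 5.48 mol.
Isothermal: T stays 559 K; PV = const ⇒ V₂ = 22.2 L, P₂ = 1150 kPa.
ΔU = 0 (ideal gas, T constant).
W = nRT ln(V₂/V₁) = 5.48×8.314×559×ln(0.488) = -18300 J.
Q = ΔU + W = -18300 J.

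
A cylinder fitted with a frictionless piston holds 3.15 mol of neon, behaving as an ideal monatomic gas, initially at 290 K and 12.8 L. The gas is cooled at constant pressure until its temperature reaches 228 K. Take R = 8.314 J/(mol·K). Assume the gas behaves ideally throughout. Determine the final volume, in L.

P₁ = nRT₁/V₁ = 3.15×8.314×290/12.8 = 593 kPa.
Isobaric: P stays 593 kPa; V/T = const ⇒ T₂ = 228 K, V₂ = 10.1 L.

10.1 L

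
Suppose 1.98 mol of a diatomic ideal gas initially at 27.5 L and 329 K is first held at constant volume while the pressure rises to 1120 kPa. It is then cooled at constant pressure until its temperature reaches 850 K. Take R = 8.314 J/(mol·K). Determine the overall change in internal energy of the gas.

21400 J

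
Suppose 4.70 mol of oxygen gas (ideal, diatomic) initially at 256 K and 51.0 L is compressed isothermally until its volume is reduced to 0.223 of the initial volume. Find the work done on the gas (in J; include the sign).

15000 J

P₁ = nRT₁/V₁ = 4.70×8.314×256/51.0 = 196 kPa.
Isothermal: T stays 256 K; PV = const ⇒ V₂ = 11.4 L, P₂ = 880 kPa.
W = nRT ln(V₂/V₁) = 4.70×8.314×256×ln(0.223) = -15000 J.
Work done on the gas = −W_by = 15000 J.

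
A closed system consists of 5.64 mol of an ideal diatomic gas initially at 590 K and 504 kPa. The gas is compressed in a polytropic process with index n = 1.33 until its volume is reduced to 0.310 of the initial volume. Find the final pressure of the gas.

V₁ = nRT₁/P₁ = 5.64×8.314×590/504 = 54.9 L.
Polytropic n=1.33: T₂ = T₁(V₁/V₂)^(n−1) = 590×(3.23)^0.33 = 868 K; P₂ = P₁(V₁/V₂)^n = 2390 kPa.

2390 kPa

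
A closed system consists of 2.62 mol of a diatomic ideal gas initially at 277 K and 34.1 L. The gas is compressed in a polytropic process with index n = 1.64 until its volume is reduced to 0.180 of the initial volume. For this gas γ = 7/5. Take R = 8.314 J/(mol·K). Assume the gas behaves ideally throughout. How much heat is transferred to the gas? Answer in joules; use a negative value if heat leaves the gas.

11300 J

P₁ = nRT₁/V₁ = 2.62×8.314×277/34.1 = 177 kPa.
Polytropic n=1.64: T₂ = T₁(V₁/V₂)^(n−1) = 277×(5.56)^0.64 = 830 K; P₂ = P₁(V₁/V₂)^n = 2950 kPa.
W = (P₁V₁−P₂V₂)/(n−1) = (177×34.1−2950×6.14)/0.64 = -18800 J.
ΔU = nCvΔT = 2.62×20.8×(830−277) = 30100 J.
Q = ΔU + W = 11300 J.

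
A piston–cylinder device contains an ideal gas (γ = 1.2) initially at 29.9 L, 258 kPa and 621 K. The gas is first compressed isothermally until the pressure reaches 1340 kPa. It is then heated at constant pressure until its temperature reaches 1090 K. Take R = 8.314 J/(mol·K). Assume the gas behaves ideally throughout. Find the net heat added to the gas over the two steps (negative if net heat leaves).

22200 J

n = P₁V₁/(RT₁) = 258×29.9/(8.314×621) = 1.49 mol.
Step 1 — Isothermal: T stays 621 K; PV = const ⇒ V₂ = 5.76 L, P₂ = 1340 kPa.
ΔU = 0 (ideal gas, T constant).
W = nRT ln(V₂/V₁) = 1.49×8.314×621×ln(0.193) = -12700 J.
Q = ΔU + W = -12700 J.
State after step 1: P = 1340 kPa, V = 5.76 L, T = 621 K.
Step 2 — Isobaric: P stays 1340 kPa; V/T = const ⇒ T₂ = 1090 K, V₂ = 10.1 L.
W = PΔV = 1340×(10.1−5.76) kPa·L = 5830 J.
ΔU = nCvΔT = 1.49×41.6×(1090−621) = 29100 J.
Q = ΔU + W = nCpΔT = 35000 J.
Net over both steps: W = -6880 J, Q = 22200 J, ΔU = 29100 J.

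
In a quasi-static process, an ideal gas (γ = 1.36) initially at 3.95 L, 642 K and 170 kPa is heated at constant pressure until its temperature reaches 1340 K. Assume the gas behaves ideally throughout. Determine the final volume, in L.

8.24 L

Isobaric: P stays 170 kPa; V/T = const ⇒ T₂ = 1340 K, V₂ = 8.24 L.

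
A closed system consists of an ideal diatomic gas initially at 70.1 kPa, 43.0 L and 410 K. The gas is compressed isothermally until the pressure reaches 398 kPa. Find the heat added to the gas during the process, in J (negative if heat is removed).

-5230 J

n = P₁V₁/(RT₁) = 70.1×43.0/(8.314×410) = 0.884 mol.
Isothermal: T stays 410 K; PV = const ⇒ V₂ = 7.57 L, P₂ = 398 kPa.
ΔU = 0 (ideal gas, T constant).
W = nRT ln(V₂/V₁) = 0.884×8.314×410×ln(0.176) = -5230 J.
Q = ΔU + W = -5230 J.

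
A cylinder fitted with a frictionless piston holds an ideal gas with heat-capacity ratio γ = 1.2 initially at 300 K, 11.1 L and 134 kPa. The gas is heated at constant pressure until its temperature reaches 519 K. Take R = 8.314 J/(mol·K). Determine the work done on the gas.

-1090 J

n = P₁V₁/(RT₁) = 134×11.1/(8.314×300) = 0.596 mol.
Isobaric: P stays 134 kPa; V/T = const ⇒ T₂ = 519 K, V₂ = 19.2 L.
W = PΔV = 134×(19.2−11.1) kPa·L = 1090 J.
Work done on the gas = −W_by = -1090 J.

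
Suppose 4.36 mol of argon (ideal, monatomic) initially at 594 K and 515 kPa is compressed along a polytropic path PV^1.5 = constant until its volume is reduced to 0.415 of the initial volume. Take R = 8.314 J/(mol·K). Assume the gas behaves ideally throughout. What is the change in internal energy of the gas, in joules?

V₁ = nRT₁/P₁ = 4.36×8.314×594/515 = 41.8 L.
Polytropic n=1.5: T₂ = T₁(V₁/V₂)^(n−1) = 594×(2.41)^0.50 = 922 K; P₂ = P₁(V₁/V₂)^n = 1930 kPa.
For an ideal gas ΔU = nCvΔT with Cv = (3/2)R = 12.5 J/(mol·K).
ΔU = 4.36×12.5×(922−594) = 17800 J.

17800 J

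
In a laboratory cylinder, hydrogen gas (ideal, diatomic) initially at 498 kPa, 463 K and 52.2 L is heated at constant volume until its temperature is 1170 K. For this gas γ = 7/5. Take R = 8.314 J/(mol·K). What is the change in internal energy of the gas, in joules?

99200 J

n = P₁V₁/(RT₁) = 498×52.2/(8.314×463) = 6.75 mol.
Isochoric: V stays 52.2 L; P/T = const ⇒ T₂ = 1170 K, P₂ = 1260 kPa.
For an ideal gas ΔU = nCvΔT with Cv = (5/2)R = 20.8 J/(mol·K).
ΔU = 6.75×20.8×(1170−463) = 99200 J.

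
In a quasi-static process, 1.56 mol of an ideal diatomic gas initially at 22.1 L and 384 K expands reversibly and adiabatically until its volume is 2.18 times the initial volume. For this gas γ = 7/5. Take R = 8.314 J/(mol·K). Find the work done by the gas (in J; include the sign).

3330 J

P₁ = nRT₁/V₁ = 1.56×8.314×384/22.1 = 225 kPa.
Adiabatic: TV^(γ−1) = const ⇒ T₂ = 384×(0.459)^0.400 = 281 K; PV^γ = const ⇒ P₂ = 75.7 kPa.
ΔU = nCvΔT = 1.56×20.8×(281−384) = -3330 J.
Q = 0 for an adiabatic process, so W = −ΔU = 3330 J.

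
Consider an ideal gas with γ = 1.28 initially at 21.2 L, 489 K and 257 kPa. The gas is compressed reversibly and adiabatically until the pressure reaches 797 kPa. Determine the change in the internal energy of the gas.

5470 J

n = P₁V₁/(RT₁) = 257×21.2/(8.314×489) = 1.34 mol.
Adiabatic: T₂/T₁ = (P₂/P₁)^((γ−1)/γ) ⇒ T₂ = 489×(3.10)^0.219 = 626 K; V₂ = 8.76 L.
For an ideal gas ΔU = nCvΔT with Cv = R/(γ−1) = 29.7 J/(mol·K).
ΔU = 1.34×29.7×(626−489) = 5470 J.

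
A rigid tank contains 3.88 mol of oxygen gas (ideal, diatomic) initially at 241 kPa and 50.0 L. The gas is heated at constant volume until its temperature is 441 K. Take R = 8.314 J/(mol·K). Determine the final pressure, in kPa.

T₁ = P₁V₁/(nR) = 241×50.0/(3.88×8.314) = 374 K.
Isochoric: V stays 50.0 L; P/T = const ⇒ T₂ = 441 K, P₂ = 285 kPa.

285 kPa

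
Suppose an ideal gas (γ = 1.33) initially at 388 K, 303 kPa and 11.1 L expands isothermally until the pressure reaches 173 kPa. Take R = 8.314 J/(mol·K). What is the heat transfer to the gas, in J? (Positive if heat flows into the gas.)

1880 J

n = P₁V₁/(RT₁) = 303×11.1/(8.314×388) = 1.04 mol.
Isothermal: T stays 388 K; PV = const ⇒ V₂ = 19.4 L, P₂ = 173 kPa.
ΔU = 0 (ideal gas, T constant).
W = nRT ln(V₂/V₁) = 1.04×8.314×388×ln(1.75) = 1880 J.
Q = ΔU + W = 1880 J.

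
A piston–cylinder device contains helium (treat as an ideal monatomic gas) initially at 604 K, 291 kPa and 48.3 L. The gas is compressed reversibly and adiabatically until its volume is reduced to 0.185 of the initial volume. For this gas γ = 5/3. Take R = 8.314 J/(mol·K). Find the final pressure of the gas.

Adiabatic: TV^(γ−1) = const ⇒ T₂ = 604×(5.41)^0.667 = 1860 K; PV^γ = const ⇒ P₂ = 4840 kPa.

4840 kPa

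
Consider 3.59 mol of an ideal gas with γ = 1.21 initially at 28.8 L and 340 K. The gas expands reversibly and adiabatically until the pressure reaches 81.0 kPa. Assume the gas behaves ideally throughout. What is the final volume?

97.1 L

P₁ = nRT₁/V₁ = 3.59×8.314×340/28.8 = 352 kPa.
Adiabatic: T₂/T₁ = (P₂/P₁)^((γ−1)/γ) ⇒ T₂ = 340×(0.230)^0.174 = 263 K; V₂ = 97.1 L.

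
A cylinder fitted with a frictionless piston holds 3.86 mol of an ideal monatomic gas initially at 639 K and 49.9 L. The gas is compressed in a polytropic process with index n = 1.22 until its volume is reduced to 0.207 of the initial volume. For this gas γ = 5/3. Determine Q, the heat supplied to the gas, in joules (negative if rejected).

P₁ = nRT₁/V₁ = 3.86×8.314×639/49.9 = 411 kPa.
Polytropic n=1.22: T₂ = T₁(V₁/V₂)^(n−1) = 639×(4.83)^0.22 = 904 K; P₂ = P₁(V₁/V₂)^n = 2810 kPa.
W = (P₁V₁−P₂V₂)/(n−1) = (411×49.9−2810×10.3)/0.22 = -38600 J.
ΔU = nCvΔT = 3.86×12.5×(904−639) = 12700 J.
Q = ΔU + W = -25900 J.

-25900 J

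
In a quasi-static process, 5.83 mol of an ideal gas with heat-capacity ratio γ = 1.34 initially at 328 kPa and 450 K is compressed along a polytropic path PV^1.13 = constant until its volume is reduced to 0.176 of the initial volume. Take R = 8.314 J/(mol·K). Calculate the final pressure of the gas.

2340 kPa

V₁ = nRT₁/P₁ = 5.83×8.314×450/328 = 66.5 L.
Polytropic n=1.13: T₂ = T₁(V₁/V₂)^(n−1) = 450×(5.68)^0.13 = 564 K; P₂ = P₁(V₁/V₂)^n = 2340 kPa.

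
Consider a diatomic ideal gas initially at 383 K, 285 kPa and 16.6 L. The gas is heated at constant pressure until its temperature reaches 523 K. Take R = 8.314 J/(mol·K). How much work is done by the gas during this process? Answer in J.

1730 J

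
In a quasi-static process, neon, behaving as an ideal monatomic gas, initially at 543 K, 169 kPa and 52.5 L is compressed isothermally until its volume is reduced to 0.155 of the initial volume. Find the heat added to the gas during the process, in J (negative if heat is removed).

-16500 J

n = P₁V₁/(RT₁) = 169×52.5/(8.314×543) = 1.97 mol.
Isothermal: T stays 543 K; PV = const ⇒ V₂ = 8.14 L, P₂ = 1090 kPa.
ΔU = 0 (ideal gas, T constant).
W = nRT ln(V₂/V₁) = 1.97×8.314×543×ln(0.155) = -16500 J.
Q = ΔU + W = -16500 J.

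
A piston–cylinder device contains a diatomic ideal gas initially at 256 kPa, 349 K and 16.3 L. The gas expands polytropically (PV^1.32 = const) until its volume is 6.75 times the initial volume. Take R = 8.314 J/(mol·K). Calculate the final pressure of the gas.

20.6 kPa

Polytropic n=1.32: T₂ = T₁(V₁/V₂)^(n−1) = 349×(0.148)^0.32 = 189 K; P₂ = P₁(V₁/V₂)^n = 20.6 kPa.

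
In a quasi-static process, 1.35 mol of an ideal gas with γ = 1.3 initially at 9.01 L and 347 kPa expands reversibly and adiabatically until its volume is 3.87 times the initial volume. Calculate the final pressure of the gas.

T₁ = P₁V₁/(nR) = 347×9.01/(1.35×8.314) = 279 K.
Adiabatic: TV^(γ−1) = const ⇒ T₂ = 279×(0.258)^0.300 = 186 K; PV^γ = const ⇒ P₂ = 59.7 kPa.

59.7 kPa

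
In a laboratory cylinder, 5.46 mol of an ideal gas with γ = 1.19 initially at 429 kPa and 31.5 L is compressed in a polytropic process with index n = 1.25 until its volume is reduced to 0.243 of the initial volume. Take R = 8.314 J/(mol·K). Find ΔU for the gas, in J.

T₁ = P₁V₁/(nR) = 429×31.5/(5.46×8.314) = 298 K.
Polytropic n=1.25: T₂ = T₁(V₁/V₂)^(n−1) = 298×(4.12)^0.25 = 424 K; P₂ = P₁(V₁/V₂)^n = 2510 kPa.
For an ideal gas ΔU = nCvΔT with Cv = R/(γ−1) = 43.8 J/(mol·K).
ΔU = 5.46×43.8×(424−298) = 30200 J.

30200 J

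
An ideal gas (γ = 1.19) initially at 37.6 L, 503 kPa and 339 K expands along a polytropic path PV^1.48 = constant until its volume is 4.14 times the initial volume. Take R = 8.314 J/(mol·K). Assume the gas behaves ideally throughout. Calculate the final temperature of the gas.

171 K

Polytropic n=1.48: T₂ = T₁(V₁/V₂)^(n−1) = 339×(0.242)^0.48 = 171 K; P₂ = P₁(V₁/V₂)^n = 61.4 kPa.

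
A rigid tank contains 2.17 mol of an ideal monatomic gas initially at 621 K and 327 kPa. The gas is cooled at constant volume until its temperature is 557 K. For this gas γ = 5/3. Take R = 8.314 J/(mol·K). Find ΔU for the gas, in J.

-1730 J

V₁ = nRT₁/P₁ = 2.17×8.314×621/327 = 34.3 L.
Isochoric: V stays 34.3 L; P/T = const ⇒ T₂ = 557 K, P₂ = 293 kPa.
For an ideal gas ΔU = nCvΔT with Cv = (3/2)R = 12.5 J/(mol·K).
ΔU = 2.17×12.5×(557−621) = -1730 J.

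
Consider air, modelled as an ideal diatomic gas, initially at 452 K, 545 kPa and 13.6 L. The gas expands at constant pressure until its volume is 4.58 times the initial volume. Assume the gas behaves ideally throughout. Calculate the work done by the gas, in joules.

n = P₁V₁/(RT₁) = 545×13.6/(8.314×452) = 1.97 mol.
Isobaric: P stays 545 kPa; V/T = const ⇒ T₂ = 2070 K, V₂ = 62.3 L.
W = PΔV = 545×(62.3−13.6) kPa·L = 26500 J.

26500 J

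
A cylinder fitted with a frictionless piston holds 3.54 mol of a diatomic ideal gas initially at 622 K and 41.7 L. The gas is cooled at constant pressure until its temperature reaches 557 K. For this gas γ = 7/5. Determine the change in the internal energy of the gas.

-4780 J

P₁ = nRT₁/V₁ = 3.54×8.314×622/41.7 = 439 kPa.
Isobaric: P stays 439 kPa; V/T = const ⇒ T₂ = 557 K, V₂ = 37.3 L.
For an ideal gas ΔU = nCvΔT with Cv = (5/2)R = 20.8 J/(mol·K).
ΔU = 3.54×20.8×(557−622) = -4780 J.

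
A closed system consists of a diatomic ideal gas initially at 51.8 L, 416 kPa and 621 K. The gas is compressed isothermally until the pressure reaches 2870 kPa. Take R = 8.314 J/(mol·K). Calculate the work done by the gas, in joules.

n = P₁V₁/(RT₁) = 416×51.8/(8.314×621) = 4.17 mol.
Isothermal: T stays 621 K; PV = const ⇒ V₂ = 7.51 L, P₂ = 2870 kPa.
W = nRT ln(V₂/V₁) = 4.17×8.314×621×ln(0.145) = -41600 J.

-41600 J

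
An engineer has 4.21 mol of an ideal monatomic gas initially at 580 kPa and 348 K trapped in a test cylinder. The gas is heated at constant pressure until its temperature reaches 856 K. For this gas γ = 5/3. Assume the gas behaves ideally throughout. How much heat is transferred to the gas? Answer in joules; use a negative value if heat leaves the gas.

44500 J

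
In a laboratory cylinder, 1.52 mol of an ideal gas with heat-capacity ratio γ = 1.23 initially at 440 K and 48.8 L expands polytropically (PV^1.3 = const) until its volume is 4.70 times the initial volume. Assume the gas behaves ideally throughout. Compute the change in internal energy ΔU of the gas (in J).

P₁ = nRT₁/V₁ = 1.52×8.314×440/48.8 = 114 kPa.
Polytropic n=1.3: T₂ = T₁(V₁/V₂)^(n−1) = 440×(0.213)^0.30 = 277 K; P₂ = P₁(V₁/V₂)^n = 15.2 kPa.
For an ideal gas ΔU = nCvΔT with Cv = R/(γ−1) = 36.1 J/(mol·K).
ΔU = 1.52×36.1×(277−440) = -8980 J.

-8980 J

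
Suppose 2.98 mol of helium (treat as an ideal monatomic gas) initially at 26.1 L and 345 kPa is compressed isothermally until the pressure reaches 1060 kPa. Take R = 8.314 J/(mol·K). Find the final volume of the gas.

8.49 L

T₁ = P₁V₁/(nR) = 345×26.1/(2.98×8.314) = 363 K.
Isothermal: T stays 363 K; PV = const ⇒ V₂ = 8.49 L, P₂ = 1060 kPa.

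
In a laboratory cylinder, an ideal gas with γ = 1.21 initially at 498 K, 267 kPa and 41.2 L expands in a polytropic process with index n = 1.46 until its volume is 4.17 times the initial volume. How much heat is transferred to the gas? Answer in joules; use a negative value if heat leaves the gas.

-13700 J

n = P₁V₁/(RT₁) = 267×41.2/(8.314×498) = 2.66 mol.
Polytropic n=1.46: T₂ = T₁(V₁/V₂)^(n−1) = 498×(0.240)^0.46 = 258 K; P₂ = P₁(V₁/V₂)^n = 33.2 kPa.
W = (P₁V₁−P₂V₂)/(n−1) = (267×41.2−33.2×172)/0.46 = 11500 J.
ΔU = nCvΔT = 2.66×39.6×(258−498) = -25200 J.
Q = ΔU + W = -13700 J.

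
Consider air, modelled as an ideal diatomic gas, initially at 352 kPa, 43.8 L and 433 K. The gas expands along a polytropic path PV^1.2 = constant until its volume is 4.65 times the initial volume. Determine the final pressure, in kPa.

55.7 kPa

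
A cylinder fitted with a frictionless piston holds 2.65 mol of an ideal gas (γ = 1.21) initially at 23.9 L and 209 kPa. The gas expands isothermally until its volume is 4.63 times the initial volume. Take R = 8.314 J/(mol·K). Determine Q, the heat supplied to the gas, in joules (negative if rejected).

T₁ = P₁V₁/(nR) = 209×23.9/(2.65×8.314) = 227 K.
Isothermal: T stays 227 K; PV = const ⇒ V₂ = 111 L, P₂ = 45.1 kPa.
ΔU = 0 (ideal gas, T constant).
W = nRT ln(V₂/V₁) = 2.65×8.314×227×ln(4.63) = 7660 J.
Q = ΔU + W = 7660 J.

7660 J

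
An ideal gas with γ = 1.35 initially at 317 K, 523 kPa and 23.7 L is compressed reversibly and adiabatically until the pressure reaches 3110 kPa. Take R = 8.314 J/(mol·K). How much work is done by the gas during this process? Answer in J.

n = P₁V₁/(RT₁) = 523×23.7/(8.314×317) = 4.70 mol.
Adiabatic: T₂/T₁ = (P₂/P₁)^((γ−1)/γ) ⇒ T₂ = 317×(5.95)^0.259 = 503 K; V₂ = 6.33 L.
ΔU = nCvΔT = 4.70×23.8×(503−317) = 20800 J.
Q = 0 for an adiabatic process, so W = −ΔU = -20800 J.

-20800 J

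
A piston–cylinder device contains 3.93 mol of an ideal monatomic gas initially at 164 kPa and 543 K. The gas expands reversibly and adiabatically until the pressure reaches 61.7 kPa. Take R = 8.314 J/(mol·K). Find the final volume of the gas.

194 L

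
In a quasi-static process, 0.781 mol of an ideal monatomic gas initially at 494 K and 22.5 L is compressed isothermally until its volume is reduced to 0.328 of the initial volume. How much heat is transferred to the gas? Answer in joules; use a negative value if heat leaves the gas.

P₁ = nRT₁/V₁ = 0.781×8.314×494/22.5 = 143 kPa.
Isothermal: T stays 494 K; PV = const ⇒ V₂ = 7.38 L, P₂ = 435 kPa.
ΔU = 0 (ideal gas, T constant).
W = nRT ln(V₂/V₁) = 0.781×8.314×494×ln(0.328) = -3580 J.
Q = ΔU + W = -3580 J.

-3580 J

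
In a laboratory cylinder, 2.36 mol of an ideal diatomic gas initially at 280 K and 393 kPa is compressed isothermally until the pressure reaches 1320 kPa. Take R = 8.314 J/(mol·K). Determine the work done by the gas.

-6660 J

V₁ = nRT₁/P₁ = 2.36×8.314×280/393 = 14.0 L.
Isothermal: T stays 280 K; PV = const ⇒ V₂ = 4.16 L, P₂ = 1320 kPa.
W = nRT ln(V₂/V₁) = 2.36×8.314×280×ln(0.298) = -6660 J.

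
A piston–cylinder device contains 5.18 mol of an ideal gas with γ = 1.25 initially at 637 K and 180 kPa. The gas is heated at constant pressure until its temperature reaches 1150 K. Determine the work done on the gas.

-22100 J

V₁ = nRT₁/P₁ = 5.18×8.314×637/180 = 152 L.
Isobaric: P stays 180 kPa; V/T = const ⇒ T₂ = 1150 K, V₂ = 275 L.
W = PΔV = 180×(275−152) kPa·L = 22100 J.
Work done on the gas = −W_by = -22100 J.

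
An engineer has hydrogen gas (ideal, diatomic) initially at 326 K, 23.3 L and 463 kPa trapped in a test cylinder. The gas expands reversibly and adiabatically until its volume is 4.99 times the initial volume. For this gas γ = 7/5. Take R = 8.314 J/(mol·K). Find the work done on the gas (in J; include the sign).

n = P₁V₁/(RT₁) = 463×23.3/(8.314×326) = 3.98 mol.
Adiabatic: TV^(γ−1) = const ⇒ T₂ = 326×(0.200)^0.400 = 171 K; PV^γ = const ⇒ P₂ = 48.8 kPa.
ΔU = nCvΔT = 3.98×20.8×(171−326) = -12800 J.
Q = 0 for an adiabatic process, so W = −ΔU = 12800 J.
Work done on the gas = −W_by = -12800 J.

-12800 J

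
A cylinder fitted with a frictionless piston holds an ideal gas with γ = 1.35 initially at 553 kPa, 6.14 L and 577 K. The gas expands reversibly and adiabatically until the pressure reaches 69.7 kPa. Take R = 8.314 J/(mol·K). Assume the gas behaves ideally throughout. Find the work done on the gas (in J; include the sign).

-4030 J

n = P₁V₁/(RT₁) = 553×6.14/(8.314×577) = 0.708 mol.
Adiabatic: T₂/T₁ = (P₂/P₁)^((γ−1)/γ) ⇒ T₂ = 577×(0.126)^0.259 = 337 K; V₂ = 28.5 L.
ΔU = nCvΔT = 0.708×23.8×(337−577) = -4030 J.
Q = 0 for an adiabatic process, so W = −ΔU = 4030 J.
Work done on the gas = −W_by = -4030 J.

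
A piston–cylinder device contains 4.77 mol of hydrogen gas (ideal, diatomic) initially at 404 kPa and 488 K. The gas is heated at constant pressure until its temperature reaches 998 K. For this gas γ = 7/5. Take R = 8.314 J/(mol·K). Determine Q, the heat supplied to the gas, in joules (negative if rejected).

V₁ = nRT₁/P₁ = 4.77×8.314×488/404 = 47.9 L.
Isobaric: P stays 404 kPa; V/T = const ⇒ T₂ = 998 K, V₂ = 98.0 L.
W = PΔV = 404×(98.0−47.9) kPa·L = 20200 J.
ΔU = nCvΔT = 4.77×20.8×(998−488) = 50600 J.
Q = ΔU + W = nCpΔT = 70800 J.

70800 J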